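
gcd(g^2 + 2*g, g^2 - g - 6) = g + 2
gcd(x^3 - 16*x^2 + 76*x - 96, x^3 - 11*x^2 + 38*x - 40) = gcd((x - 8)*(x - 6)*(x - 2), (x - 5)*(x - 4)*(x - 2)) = x - 2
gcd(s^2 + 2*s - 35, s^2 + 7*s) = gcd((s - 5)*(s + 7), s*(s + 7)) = s + 7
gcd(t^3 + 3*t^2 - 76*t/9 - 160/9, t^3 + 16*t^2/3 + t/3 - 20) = t + 4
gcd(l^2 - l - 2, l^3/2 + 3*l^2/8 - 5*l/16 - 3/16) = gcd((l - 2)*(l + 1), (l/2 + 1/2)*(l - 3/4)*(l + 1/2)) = l + 1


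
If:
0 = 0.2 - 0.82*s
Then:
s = 0.24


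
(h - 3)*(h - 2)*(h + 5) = h^3 - 19*h + 30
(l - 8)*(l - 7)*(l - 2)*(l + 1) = l^4 - 16*l^3 + 69*l^2 - 26*l - 112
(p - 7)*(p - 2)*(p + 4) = p^3 - 5*p^2 - 22*p + 56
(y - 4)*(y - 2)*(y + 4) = y^3 - 2*y^2 - 16*y + 32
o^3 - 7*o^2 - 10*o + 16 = (o - 8)*(o - 1)*(o + 2)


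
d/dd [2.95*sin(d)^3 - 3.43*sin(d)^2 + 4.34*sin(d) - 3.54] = (8.85*sin(d)^2 - 6.86*sin(d) + 4.34)*cos(d)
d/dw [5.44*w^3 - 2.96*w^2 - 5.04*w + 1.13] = 16.32*w^2 - 5.92*w - 5.04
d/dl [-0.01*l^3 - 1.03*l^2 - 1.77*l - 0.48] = -0.03*l^2 - 2.06*l - 1.77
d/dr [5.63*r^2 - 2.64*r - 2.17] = 11.26*r - 2.64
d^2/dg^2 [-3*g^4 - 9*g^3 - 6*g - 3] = 18*g*(-2*g - 3)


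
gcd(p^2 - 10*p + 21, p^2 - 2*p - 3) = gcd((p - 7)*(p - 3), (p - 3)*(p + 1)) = p - 3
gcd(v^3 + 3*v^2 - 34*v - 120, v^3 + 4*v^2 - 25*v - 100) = v^2 + 9*v + 20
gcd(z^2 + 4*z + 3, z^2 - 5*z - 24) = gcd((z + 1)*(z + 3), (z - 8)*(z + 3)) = z + 3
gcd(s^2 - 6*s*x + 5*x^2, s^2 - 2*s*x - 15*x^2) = -s + 5*x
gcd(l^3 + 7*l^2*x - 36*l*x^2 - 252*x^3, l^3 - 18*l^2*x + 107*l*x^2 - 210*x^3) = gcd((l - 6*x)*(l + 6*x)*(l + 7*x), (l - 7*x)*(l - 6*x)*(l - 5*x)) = -l + 6*x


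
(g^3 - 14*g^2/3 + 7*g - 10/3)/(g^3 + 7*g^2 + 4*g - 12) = (3*g^2 - 11*g + 10)/(3*(g^2 + 8*g + 12))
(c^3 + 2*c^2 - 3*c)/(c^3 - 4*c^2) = (c^2 + 2*c - 3)/(c*(c - 4))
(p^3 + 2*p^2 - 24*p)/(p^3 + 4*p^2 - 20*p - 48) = p/(p + 2)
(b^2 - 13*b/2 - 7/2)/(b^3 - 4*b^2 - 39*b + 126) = (b + 1/2)/(b^2 + 3*b - 18)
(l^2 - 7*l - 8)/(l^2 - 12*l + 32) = (l + 1)/(l - 4)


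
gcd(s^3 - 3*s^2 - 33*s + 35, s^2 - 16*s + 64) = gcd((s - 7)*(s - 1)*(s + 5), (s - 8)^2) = 1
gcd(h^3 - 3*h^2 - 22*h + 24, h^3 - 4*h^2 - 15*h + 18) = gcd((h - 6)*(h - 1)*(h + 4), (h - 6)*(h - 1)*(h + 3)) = h^2 - 7*h + 6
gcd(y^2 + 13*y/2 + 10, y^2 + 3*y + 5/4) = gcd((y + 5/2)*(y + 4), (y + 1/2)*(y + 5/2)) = y + 5/2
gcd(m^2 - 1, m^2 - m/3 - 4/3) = m + 1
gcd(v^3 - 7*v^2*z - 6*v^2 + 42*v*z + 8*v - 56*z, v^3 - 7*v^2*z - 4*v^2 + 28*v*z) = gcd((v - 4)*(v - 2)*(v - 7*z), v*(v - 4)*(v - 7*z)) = -v^2 + 7*v*z + 4*v - 28*z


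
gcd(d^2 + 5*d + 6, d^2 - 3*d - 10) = d + 2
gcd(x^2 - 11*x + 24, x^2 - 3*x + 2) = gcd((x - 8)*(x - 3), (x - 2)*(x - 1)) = 1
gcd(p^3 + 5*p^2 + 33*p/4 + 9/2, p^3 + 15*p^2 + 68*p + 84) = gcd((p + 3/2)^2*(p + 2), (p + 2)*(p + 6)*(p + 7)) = p + 2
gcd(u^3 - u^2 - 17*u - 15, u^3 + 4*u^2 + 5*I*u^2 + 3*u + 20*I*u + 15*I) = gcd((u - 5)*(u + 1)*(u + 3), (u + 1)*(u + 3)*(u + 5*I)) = u^2 + 4*u + 3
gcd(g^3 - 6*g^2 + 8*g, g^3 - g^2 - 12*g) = g^2 - 4*g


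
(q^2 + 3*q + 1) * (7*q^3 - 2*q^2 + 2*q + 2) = 7*q^5 + 19*q^4 + 3*q^3 + 6*q^2 + 8*q + 2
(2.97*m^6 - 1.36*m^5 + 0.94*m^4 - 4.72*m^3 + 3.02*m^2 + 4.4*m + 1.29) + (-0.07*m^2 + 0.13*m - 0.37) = 2.97*m^6 - 1.36*m^5 + 0.94*m^4 - 4.72*m^3 + 2.95*m^2 + 4.53*m + 0.92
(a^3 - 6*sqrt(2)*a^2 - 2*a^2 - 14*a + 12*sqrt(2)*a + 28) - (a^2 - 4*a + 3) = a^3 - 6*sqrt(2)*a^2 - 3*a^2 - 10*a + 12*sqrt(2)*a + 25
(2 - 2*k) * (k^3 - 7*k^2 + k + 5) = -2*k^4 + 16*k^3 - 16*k^2 - 8*k + 10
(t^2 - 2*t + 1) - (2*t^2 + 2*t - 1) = -t^2 - 4*t + 2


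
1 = 1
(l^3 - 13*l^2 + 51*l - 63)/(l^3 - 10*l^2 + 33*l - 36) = (l - 7)/(l - 4)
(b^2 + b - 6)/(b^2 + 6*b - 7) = (b^2 + b - 6)/(b^2 + 6*b - 7)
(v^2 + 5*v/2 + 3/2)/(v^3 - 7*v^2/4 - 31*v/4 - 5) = 2*(2*v + 3)/(4*v^2 - 11*v - 20)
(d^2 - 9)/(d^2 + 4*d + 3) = (d - 3)/(d + 1)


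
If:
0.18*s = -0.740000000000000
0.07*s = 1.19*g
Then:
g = -0.24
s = -4.11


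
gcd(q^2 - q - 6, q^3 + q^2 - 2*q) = q + 2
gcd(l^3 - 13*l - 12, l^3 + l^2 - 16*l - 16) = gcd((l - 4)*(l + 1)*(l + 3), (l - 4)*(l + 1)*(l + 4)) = l^2 - 3*l - 4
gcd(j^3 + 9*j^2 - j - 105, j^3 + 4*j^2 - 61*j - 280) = j^2 + 12*j + 35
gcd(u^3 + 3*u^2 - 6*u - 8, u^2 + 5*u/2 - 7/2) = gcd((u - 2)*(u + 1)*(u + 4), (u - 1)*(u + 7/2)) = 1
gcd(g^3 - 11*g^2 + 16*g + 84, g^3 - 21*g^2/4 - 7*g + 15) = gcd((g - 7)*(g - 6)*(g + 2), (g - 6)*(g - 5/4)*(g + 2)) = g^2 - 4*g - 12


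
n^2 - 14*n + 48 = (n - 8)*(n - 6)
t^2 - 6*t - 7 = (t - 7)*(t + 1)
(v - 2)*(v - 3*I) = v^2 - 2*v - 3*I*v + 6*I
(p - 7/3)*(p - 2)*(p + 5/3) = p^3 - 8*p^2/3 - 23*p/9 + 70/9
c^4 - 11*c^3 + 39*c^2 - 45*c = c*(c - 5)*(c - 3)^2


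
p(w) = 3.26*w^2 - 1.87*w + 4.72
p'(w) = 6.52*w - 1.87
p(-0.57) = 6.85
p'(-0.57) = -5.59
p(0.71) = 5.04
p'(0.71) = 2.76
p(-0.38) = 5.90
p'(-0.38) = -4.35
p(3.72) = 42.88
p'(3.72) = 22.38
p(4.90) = 73.83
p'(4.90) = 30.08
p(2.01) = 14.13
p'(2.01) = 11.24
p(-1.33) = 12.97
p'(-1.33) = -10.54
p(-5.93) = 130.45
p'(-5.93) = -40.53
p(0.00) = 4.72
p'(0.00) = -1.87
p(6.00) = 110.86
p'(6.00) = 37.25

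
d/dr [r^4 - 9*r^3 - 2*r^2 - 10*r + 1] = 4*r^3 - 27*r^2 - 4*r - 10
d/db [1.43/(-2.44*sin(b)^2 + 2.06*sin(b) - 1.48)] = (6.9784*sin(b) - 2.9458)*cos(b)/(2.44*sin(b)^2 - 2.06*sin(b) + 1.48)^2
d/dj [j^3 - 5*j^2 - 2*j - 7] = 3*j^2 - 10*j - 2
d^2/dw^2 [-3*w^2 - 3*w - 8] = -6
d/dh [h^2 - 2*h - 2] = 2*h - 2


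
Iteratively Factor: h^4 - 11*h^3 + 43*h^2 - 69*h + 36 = (h - 4)*(h^3 - 7*h^2 + 15*h - 9) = (h - 4)*(h - 3)*(h^2 - 4*h + 3) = (h - 4)*(h - 3)*(h - 1)*(h - 3)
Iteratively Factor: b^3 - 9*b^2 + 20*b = (b - 5)*(b^2 - 4*b) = (b - 5)*(b - 4)*(b)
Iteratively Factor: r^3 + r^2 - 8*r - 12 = (r - 3)*(r^2 + 4*r + 4) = (r - 3)*(r + 2)*(r + 2)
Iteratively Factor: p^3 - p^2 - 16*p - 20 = (p + 2)*(p^2 - 3*p - 10) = (p + 2)^2*(p - 5)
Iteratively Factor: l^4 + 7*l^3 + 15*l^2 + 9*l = (l)*(l^3 + 7*l^2 + 15*l + 9) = l*(l + 1)*(l^2 + 6*l + 9) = l*(l + 1)*(l + 3)*(l + 3)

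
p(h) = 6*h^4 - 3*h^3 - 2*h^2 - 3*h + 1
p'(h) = 24*h^3 - 9*h^2 - 4*h - 3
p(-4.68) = 3157.04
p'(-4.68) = -2641.48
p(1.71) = 26.32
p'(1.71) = 83.85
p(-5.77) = 7178.53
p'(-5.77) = -4889.96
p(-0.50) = 2.75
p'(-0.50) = -6.25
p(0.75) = -1.74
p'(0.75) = -0.94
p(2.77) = 266.82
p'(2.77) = 426.96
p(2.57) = 190.90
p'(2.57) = 334.67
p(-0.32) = 1.92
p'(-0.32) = -3.43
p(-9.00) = 41419.00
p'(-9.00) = -18192.00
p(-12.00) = 129349.00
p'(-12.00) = -42723.00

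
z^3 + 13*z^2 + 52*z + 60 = (z + 2)*(z + 5)*(z + 6)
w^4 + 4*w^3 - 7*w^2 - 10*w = w*(w - 2)*(w + 1)*(w + 5)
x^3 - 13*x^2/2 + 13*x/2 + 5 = (x - 5)*(x - 2)*(x + 1/2)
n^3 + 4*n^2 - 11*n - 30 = (n - 3)*(n + 2)*(n + 5)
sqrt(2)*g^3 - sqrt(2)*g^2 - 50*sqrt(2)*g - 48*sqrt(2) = (g - 8)*(g + 6)*(sqrt(2)*g + sqrt(2))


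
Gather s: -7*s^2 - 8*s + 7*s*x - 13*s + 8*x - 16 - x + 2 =-7*s^2 + s*(7*x - 21) + 7*x - 14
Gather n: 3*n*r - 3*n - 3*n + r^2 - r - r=n*(3*r - 6) + r^2 - 2*r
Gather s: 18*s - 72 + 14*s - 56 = 32*s - 128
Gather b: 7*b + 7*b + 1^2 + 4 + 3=14*b + 8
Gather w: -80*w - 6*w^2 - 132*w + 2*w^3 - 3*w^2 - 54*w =2*w^3 - 9*w^2 - 266*w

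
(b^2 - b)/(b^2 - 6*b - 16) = b*(1 - b)/(-b^2 + 6*b + 16)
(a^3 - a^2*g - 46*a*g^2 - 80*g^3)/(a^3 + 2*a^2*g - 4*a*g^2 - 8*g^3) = (a^2 - 3*a*g - 40*g^2)/(a^2 - 4*g^2)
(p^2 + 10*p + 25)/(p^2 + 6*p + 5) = (p + 5)/(p + 1)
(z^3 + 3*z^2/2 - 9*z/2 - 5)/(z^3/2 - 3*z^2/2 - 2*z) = (2*z^2 + z - 10)/(z*(z - 4))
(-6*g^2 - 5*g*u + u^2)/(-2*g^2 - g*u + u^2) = (-6*g + u)/(-2*g + u)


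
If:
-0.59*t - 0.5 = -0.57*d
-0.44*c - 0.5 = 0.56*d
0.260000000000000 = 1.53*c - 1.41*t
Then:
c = -0.83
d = -0.24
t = -1.08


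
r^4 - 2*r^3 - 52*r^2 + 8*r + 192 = (r - 8)*(r - 2)*(r + 2)*(r + 6)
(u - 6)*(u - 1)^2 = u^3 - 8*u^2 + 13*u - 6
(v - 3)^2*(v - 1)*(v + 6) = v^4 - v^3 - 27*v^2 + 81*v - 54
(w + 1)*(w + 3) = w^2 + 4*w + 3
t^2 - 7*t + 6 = (t - 6)*(t - 1)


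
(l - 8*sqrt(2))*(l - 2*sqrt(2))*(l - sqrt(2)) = l^3 - 11*sqrt(2)*l^2 + 52*l - 32*sqrt(2)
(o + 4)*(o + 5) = o^2 + 9*o + 20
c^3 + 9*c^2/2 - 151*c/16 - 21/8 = (c - 7/4)*(c + 1/4)*(c + 6)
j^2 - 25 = (j - 5)*(j + 5)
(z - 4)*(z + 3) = z^2 - z - 12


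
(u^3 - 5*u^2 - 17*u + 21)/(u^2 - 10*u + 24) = (u^3 - 5*u^2 - 17*u + 21)/(u^2 - 10*u + 24)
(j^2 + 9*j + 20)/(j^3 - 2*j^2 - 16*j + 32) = (j + 5)/(j^2 - 6*j + 8)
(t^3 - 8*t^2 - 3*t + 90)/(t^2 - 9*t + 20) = (t^2 - 3*t - 18)/(t - 4)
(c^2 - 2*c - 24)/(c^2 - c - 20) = (c - 6)/(c - 5)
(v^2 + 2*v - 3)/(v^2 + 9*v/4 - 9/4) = 4*(v - 1)/(4*v - 3)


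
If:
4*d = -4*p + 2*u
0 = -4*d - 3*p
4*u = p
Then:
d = 0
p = 0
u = 0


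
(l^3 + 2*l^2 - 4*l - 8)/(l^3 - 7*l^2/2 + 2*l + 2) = 2*(l^2 + 4*l + 4)/(2*l^2 - 3*l - 2)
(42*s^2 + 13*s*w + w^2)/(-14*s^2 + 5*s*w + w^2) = (-6*s - w)/(2*s - w)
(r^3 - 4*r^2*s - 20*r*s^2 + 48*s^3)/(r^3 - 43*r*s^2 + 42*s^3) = (r^2 + 2*r*s - 8*s^2)/(r^2 + 6*r*s - 7*s^2)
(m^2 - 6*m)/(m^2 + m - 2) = m*(m - 6)/(m^2 + m - 2)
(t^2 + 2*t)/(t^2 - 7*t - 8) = t*(t + 2)/(t^2 - 7*t - 8)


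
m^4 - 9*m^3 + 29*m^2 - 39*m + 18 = (m - 3)^2*(m - 2)*(m - 1)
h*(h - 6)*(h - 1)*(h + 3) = h^4 - 4*h^3 - 15*h^2 + 18*h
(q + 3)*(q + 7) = q^2 + 10*q + 21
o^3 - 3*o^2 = o^2*(o - 3)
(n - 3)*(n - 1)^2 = n^3 - 5*n^2 + 7*n - 3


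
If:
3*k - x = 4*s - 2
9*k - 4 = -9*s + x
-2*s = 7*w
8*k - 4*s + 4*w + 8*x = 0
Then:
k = 1/43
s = 252/559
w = -72/559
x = 149/559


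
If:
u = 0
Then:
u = 0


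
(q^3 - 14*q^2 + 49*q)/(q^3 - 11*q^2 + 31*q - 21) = q*(q - 7)/(q^2 - 4*q + 3)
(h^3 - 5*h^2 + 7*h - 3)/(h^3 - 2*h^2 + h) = (h - 3)/h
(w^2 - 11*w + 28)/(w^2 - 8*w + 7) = (w - 4)/(w - 1)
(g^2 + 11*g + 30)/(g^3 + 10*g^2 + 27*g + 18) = (g + 5)/(g^2 + 4*g + 3)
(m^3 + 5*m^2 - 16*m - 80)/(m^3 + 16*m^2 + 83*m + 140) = (m - 4)/(m + 7)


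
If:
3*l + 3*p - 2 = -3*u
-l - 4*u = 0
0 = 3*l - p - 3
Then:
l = 44/45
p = -1/15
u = -11/45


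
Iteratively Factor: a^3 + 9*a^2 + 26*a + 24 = (a + 2)*(a^2 + 7*a + 12) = (a + 2)*(a + 3)*(a + 4)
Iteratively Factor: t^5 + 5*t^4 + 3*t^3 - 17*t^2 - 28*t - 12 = (t - 2)*(t^4 + 7*t^3 + 17*t^2 + 17*t + 6) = (t - 2)*(t + 1)*(t^3 + 6*t^2 + 11*t + 6) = (t - 2)*(t + 1)^2*(t^2 + 5*t + 6) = (t - 2)*(t + 1)^2*(t + 2)*(t + 3)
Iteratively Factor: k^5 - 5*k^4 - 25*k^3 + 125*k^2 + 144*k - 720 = (k - 4)*(k^4 - k^3 - 29*k^2 + 9*k + 180) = (k - 4)*(k + 3)*(k^3 - 4*k^2 - 17*k + 60) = (k - 5)*(k - 4)*(k + 3)*(k^2 + k - 12) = (k - 5)*(k - 4)*(k + 3)*(k + 4)*(k - 3)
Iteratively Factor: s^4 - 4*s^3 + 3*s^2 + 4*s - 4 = (s - 2)*(s^3 - 2*s^2 - s + 2) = (s - 2)*(s + 1)*(s^2 - 3*s + 2) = (s - 2)*(s - 1)*(s + 1)*(s - 2)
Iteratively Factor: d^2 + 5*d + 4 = (d + 1)*(d + 4)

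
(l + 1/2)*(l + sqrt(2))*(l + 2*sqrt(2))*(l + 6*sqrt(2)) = l^4 + l^3/2 + 9*sqrt(2)*l^3 + 9*sqrt(2)*l^2/2 + 40*l^2 + 20*l + 24*sqrt(2)*l + 12*sqrt(2)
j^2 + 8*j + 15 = (j + 3)*(j + 5)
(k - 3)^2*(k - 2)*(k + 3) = k^4 - 5*k^3 - 3*k^2 + 45*k - 54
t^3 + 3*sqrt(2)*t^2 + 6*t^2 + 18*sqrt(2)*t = t*(t + 6)*(t + 3*sqrt(2))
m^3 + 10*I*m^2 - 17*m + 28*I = (m - I)*(m + 4*I)*(m + 7*I)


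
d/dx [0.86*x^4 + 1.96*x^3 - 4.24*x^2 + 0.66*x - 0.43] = 3.44*x^3 + 5.88*x^2 - 8.48*x + 0.66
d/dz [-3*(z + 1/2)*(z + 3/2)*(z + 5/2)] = -9*z^2 - 27*z - 69/4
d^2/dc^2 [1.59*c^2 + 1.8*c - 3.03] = 3.18000000000000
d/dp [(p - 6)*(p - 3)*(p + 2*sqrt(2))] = 3*p^2 - 18*p + 4*sqrt(2)*p - 18*sqrt(2) + 18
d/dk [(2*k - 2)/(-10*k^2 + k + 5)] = 2*(-10*k^2 + k + (k - 1)*(20*k - 1) + 5)/(-10*k^2 + k + 5)^2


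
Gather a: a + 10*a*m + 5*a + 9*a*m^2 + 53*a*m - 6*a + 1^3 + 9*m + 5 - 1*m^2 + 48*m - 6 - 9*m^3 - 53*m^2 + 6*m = a*(9*m^2 + 63*m) - 9*m^3 - 54*m^2 + 63*m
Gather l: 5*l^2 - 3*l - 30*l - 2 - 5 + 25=5*l^2 - 33*l + 18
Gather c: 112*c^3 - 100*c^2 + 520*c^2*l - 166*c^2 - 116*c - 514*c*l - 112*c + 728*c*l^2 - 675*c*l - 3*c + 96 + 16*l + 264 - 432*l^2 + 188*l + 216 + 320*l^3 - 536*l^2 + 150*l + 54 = 112*c^3 + c^2*(520*l - 266) + c*(728*l^2 - 1189*l - 231) + 320*l^3 - 968*l^2 + 354*l + 630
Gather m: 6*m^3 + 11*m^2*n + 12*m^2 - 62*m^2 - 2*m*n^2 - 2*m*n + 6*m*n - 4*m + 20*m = 6*m^3 + m^2*(11*n - 50) + m*(-2*n^2 + 4*n + 16)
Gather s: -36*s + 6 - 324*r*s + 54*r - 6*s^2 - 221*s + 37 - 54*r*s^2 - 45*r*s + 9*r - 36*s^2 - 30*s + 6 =63*r + s^2*(-54*r - 42) + s*(-369*r - 287) + 49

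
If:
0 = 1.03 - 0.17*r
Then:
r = 6.06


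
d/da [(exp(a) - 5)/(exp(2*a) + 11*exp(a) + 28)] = (-(exp(a) - 5)*(2*exp(a) + 11) + exp(2*a) + 11*exp(a) + 28)*exp(a)/(exp(2*a) + 11*exp(a) + 28)^2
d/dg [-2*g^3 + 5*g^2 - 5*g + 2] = -6*g^2 + 10*g - 5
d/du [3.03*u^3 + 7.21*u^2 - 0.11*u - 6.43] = 9.09*u^2 + 14.42*u - 0.11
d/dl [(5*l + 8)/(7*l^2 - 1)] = (35*l^2 - 14*l*(5*l + 8) - 5)/(7*l^2 - 1)^2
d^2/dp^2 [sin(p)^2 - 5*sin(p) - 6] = 5*sin(p) + 2*cos(2*p)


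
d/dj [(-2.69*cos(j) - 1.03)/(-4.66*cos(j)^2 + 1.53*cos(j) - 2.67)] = (12.5354*cos(j)^2 + 9.5996*cos(j) - 8.7582)*sin(j)/(21.7156*cos(j)^4 - 14.2596*cos(j)^3 + 27.2253*cos(j)^2 - 8.1702*cos(j) + 7.1289)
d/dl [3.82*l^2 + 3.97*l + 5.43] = 7.64*l + 3.97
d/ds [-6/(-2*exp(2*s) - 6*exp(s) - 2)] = (-6*exp(s) - 9)*exp(s)/(exp(2*s) + 3*exp(s) + 1)^2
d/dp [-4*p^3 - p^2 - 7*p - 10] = -12*p^2 - 2*p - 7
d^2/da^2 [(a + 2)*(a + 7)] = 2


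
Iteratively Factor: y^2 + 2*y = (y + 2)*(y)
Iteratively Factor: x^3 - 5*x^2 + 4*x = (x)*(x^2 - 5*x + 4) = x*(x - 4)*(x - 1)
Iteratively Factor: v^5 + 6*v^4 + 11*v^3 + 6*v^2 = (v + 3)*(v^4 + 3*v^3 + 2*v^2) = v*(v + 3)*(v^3 + 3*v^2 + 2*v) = v*(v + 2)*(v + 3)*(v^2 + v) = v*(v + 1)*(v + 2)*(v + 3)*(v)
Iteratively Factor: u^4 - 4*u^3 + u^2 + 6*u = (u - 3)*(u^3 - u^2 - 2*u) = (u - 3)*(u - 2)*(u^2 + u) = u*(u - 3)*(u - 2)*(u + 1)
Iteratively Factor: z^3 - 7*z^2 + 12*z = (z)*(z^2 - 7*z + 12) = z*(z - 3)*(z - 4)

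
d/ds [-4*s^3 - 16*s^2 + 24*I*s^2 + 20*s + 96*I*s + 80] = -12*s^2 + s*(-32 + 48*I) + 20 + 96*I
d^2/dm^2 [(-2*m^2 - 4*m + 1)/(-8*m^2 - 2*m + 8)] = (56*m^3 + 48*m^2 + 180*m + 31)/(64*m^6 + 48*m^5 - 180*m^4 - 95*m^3 + 180*m^2 + 48*m - 64)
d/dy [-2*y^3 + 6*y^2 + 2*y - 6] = -6*y^2 + 12*y + 2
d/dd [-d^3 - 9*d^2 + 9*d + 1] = -3*d^2 - 18*d + 9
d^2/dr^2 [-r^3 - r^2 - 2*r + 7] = -6*r - 2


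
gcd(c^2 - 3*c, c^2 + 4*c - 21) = c - 3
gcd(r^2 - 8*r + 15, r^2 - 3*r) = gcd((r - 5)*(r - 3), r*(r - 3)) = r - 3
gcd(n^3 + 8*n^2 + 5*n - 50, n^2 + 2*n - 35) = 1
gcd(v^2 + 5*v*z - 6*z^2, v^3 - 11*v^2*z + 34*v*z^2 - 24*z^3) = -v + z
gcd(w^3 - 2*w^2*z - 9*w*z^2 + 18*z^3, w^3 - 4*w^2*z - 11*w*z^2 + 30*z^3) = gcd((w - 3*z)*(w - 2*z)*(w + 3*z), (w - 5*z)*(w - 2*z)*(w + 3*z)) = -w^2 - w*z + 6*z^2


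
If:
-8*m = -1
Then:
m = 1/8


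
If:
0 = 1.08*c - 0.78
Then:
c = 0.72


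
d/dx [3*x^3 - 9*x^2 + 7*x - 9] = 9*x^2 - 18*x + 7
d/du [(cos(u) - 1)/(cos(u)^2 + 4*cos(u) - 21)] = (cos(u)^2 - 2*cos(u) + 17)*sin(u)/(cos(u)^2 + 4*cos(u) - 21)^2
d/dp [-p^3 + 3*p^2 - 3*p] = -3*p^2 + 6*p - 3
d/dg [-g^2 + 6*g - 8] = 6 - 2*g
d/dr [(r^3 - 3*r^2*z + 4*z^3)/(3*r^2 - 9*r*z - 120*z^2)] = (r*(-r + 2*z)*(-r^2 + 3*r*z + 40*z^2) - (2*r - 3*z)*(r^3 - 3*r^2*z + 4*z^3)/3)/(-r^2 + 3*r*z + 40*z^2)^2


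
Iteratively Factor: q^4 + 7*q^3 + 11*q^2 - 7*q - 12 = (q + 4)*(q^3 + 3*q^2 - q - 3) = (q + 3)*(q + 4)*(q^2 - 1) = (q + 1)*(q + 3)*(q + 4)*(q - 1)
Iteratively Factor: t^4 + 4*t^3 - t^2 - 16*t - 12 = (t + 2)*(t^3 + 2*t^2 - 5*t - 6) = (t + 2)*(t + 3)*(t^2 - t - 2) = (t + 1)*(t + 2)*(t + 3)*(t - 2)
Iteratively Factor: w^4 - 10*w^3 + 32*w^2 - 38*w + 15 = (w - 5)*(w^3 - 5*w^2 + 7*w - 3) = (w - 5)*(w - 1)*(w^2 - 4*w + 3) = (w - 5)*(w - 1)^2*(w - 3)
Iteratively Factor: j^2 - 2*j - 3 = (j - 3)*(j + 1)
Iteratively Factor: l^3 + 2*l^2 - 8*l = (l - 2)*(l^2 + 4*l) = l*(l - 2)*(l + 4)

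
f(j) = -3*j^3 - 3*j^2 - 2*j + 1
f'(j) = -9*j^2 - 6*j - 2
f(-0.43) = 1.54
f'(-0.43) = -1.08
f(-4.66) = 248.76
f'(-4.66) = -169.48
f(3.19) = -133.29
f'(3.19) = -112.72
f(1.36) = -14.82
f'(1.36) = -26.81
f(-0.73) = 2.03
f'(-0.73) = -2.42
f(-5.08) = 327.03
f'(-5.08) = -203.78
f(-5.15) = 341.51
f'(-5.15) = -209.80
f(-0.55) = 1.69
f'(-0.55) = -1.42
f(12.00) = -5639.00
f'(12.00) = -1370.00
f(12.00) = -5639.00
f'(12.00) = -1370.00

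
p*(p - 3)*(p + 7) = p^3 + 4*p^2 - 21*p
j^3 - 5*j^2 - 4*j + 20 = (j - 5)*(j - 2)*(j + 2)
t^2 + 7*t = t*(t + 7)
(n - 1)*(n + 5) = n^2 + 4*n - 5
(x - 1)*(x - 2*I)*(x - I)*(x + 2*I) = x^4 - x^3 - I*x^3 + 4*x^2 + I*x^2 - 4*x - 4*I*x + 4*I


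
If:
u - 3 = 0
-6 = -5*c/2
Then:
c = 12/5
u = 3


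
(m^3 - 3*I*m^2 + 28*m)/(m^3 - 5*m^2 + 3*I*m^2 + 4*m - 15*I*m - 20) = m*(m - 7*I)/(m^2 - m*(5 + I) + 5*I)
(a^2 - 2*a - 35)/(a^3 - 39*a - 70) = 1/(a + 2)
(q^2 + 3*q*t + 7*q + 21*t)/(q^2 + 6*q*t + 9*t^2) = (q + 7)/(q + 3*t)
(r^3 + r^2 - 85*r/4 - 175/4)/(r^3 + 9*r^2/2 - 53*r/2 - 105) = (r + 5/2)/(r + 6)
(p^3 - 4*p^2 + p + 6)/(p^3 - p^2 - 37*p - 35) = (p^2 - 5*p + 6)/(p^2 - 2*p - 35)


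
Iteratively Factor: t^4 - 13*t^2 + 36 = (t - 3)*(t^3 + 3*t^2 - 4*t - 12) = (t - 3)*(t + 3)*(t^2 - 4) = (t - 3)*(t - 2)*(t + 3)*(t + 2)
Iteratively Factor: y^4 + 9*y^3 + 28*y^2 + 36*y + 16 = (y + 4)*(y^3 + 5*y^2 + 8*y + 4) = (y + 1)*(y + 4)*(y^2 + 4*y + 4) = (y + 1)*(y + 2)*(y + 4)*(y + 2)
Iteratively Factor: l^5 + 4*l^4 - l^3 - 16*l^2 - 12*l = (l + 3)*(l^4 + l^3 - 4*l^2 - 4*l) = l*(l + 3)*(l^3 + l^2 - 4*l - 4) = l*(l + 2)*(l + 3)*(l^2 - l - 2) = l*(l - 2)*(l + 2)*(l + 3)*(l + 1)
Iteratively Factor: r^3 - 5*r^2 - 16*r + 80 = (r - 5)*(r^2 - 16) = (r - 5)*(r + 4)*(r - 4)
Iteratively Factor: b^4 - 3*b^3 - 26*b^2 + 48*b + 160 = (b - 5)*(b^3 + 2*b^2 - 16*b - 32) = (b - 5)*(b - 4)*(b^2 + 6*b + 8) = (b - 5)*(b - 4)*(b + 2)*(b + 4)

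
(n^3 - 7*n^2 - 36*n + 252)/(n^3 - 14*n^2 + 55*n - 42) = (n + 6)/(n - 1)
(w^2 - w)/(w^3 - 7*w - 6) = w*(1 - w)/(-w^3 + 7*w + 6)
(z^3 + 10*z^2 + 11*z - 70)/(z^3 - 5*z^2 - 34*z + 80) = (z + 7)/(z - 8)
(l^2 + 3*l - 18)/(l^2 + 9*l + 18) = (l - 3)/(l + 3)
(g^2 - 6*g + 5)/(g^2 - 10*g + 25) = (g - 1)/(g - 5)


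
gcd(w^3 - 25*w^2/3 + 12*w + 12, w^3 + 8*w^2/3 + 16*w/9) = 1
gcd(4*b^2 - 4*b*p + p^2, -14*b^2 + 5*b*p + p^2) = -2*b + p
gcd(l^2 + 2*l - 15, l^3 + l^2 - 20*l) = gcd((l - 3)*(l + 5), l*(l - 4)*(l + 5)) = l + 5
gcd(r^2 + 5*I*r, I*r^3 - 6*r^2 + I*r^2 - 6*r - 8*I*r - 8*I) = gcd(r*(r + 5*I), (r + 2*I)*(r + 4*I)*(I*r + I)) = 1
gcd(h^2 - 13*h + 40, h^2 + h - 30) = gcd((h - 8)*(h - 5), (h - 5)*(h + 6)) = h - 5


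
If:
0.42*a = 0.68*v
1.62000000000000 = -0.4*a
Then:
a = -4.05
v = -2.50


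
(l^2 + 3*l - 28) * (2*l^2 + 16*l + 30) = 2*l^4 + 22*l^3 + 22*l^2 - 358*l - 840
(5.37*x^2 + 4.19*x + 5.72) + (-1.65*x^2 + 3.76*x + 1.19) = 3.72*x^2 + 7.95*x + 6.91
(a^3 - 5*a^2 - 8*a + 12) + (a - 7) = a^3 - 5*a^2 - 7*a + 5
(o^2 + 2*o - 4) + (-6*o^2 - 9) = -5*o^2 + 2*o - 13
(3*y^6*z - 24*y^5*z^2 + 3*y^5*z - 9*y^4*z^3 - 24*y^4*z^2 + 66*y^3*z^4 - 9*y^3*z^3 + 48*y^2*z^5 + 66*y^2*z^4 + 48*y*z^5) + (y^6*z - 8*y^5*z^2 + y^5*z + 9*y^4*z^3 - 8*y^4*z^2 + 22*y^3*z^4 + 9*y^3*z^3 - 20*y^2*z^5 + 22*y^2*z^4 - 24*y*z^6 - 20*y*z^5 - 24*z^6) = 4*y^6*z - 32*y^5*z^2 + 4*y^5*z - 32*y^4*z^2 + 88*y^3*z^4 + 28*y^2*z^5 + 88*y^2*z^4 - 24*y*z^6 + 28*y*z^5 - 24*z^6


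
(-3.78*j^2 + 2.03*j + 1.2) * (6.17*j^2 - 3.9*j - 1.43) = -23.3226*j^4 + 27.2671*j^3 + 4.8924*j^2 - 7.5829*j - 1.716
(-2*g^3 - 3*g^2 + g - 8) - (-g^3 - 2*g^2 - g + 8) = -g^3 - g^2 + 2*g - 16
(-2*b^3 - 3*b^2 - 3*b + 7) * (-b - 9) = 2*b^4 + 21*b^3 + 30*b^2 + 20*b - 63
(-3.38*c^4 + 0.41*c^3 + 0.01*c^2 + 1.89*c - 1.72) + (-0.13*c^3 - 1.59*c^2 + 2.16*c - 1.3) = -3.38*c^4 + 0.28*c^3 - 1.58*c^2 + 4.05*c - 3.02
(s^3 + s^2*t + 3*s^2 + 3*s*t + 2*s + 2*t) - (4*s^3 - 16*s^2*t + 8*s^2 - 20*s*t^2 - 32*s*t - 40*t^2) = -3*s^3 + 17*s^2*t - 5*s^2 + 20*s*t^2 + 35*s*t + 2*s + 40*t^2 + 2*t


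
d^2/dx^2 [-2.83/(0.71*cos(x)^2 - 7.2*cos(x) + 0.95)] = (5.706412*(1 - cos(x)^2)^2 - 43.40088*cos(x)^3 + 141.925066*cos(x)^2 + 106.15896*cos(x) - 295.303142)/(0.71*cos(x)^2 - 7.2*cos(x) + 0.95)^3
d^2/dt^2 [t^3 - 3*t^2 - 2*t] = 6*t - 6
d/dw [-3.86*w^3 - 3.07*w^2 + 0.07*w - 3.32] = -11.58*w^2 - 6.14*w + 0.07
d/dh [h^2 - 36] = 2*h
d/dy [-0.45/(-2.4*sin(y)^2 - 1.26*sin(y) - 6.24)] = -(2.16*sin(y) + 0.567)*cos(y)/(2.4*sin(y)^2 + 1.26*sin(y) + 6.24)^2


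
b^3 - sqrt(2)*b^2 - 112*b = b*(b - 8*sqrt(2))*(b + 7*sqrt(2))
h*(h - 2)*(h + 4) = h^3 + 2*h^2 - 8*h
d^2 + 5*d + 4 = (d + 1)*(d + 4)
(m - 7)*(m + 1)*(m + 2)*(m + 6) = m^4 + 2*m^3 - 43*m^2 - 128*m - 84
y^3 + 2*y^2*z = y^2*(y + 2*z)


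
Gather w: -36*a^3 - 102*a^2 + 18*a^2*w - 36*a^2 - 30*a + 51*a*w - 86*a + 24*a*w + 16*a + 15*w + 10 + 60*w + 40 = -36*a^3 - 138*a^2 - 100*a + w*(18*a^2 + 75*a + 75) + 50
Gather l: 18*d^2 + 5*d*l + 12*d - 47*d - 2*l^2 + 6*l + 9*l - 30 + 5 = 18*d^2 - 35*d - 2*l^2 + l*(5*d + 15) - 25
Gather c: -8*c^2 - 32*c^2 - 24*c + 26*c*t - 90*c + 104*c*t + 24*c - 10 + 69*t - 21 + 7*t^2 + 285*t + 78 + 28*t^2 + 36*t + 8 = -40*c^2 + c*(130*t - 90) + 35*t^2 + 390*t + 55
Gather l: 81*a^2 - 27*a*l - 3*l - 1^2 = 81*a^2 + l*(-27*a - 3) - 1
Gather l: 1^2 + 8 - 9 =0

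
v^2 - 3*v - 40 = (v - 8)*(v + 5)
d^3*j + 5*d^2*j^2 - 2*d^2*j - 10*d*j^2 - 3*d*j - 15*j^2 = (d - 3)*(d + 5*j)*(d*j + j)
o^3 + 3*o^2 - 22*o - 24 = (o - 4)*(o + 1)*(o + 6)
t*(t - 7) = t^2 - 7*t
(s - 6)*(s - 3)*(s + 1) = s^3 - 8*s^2 + 9*s + 18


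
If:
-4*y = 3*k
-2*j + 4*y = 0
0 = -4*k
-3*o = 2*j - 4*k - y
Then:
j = 0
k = 0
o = 0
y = 0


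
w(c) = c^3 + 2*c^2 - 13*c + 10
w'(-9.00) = 194.00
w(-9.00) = -440.00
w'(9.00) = 266.00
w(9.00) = 784.00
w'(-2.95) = 1.31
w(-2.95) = 40.08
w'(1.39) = -1.64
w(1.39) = -1.52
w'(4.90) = 78.63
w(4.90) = 111.97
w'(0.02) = -12.92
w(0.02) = 9.74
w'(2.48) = 15.37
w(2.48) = 5.31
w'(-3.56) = 10.78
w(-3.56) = 36.51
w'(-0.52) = -14.27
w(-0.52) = 17.16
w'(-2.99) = 1.86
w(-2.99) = 40.02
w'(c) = 3*c^2 + 4*c - 13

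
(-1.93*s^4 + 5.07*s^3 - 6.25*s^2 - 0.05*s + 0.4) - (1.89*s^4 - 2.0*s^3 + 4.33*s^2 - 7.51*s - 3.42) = -3.82*s^4 + 7.07*s^3 - 10.58*s^2 + 7.46*s + 3.82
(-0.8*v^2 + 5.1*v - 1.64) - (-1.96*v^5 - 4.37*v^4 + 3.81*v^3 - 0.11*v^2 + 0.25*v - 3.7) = 1.96*v^5 + 4.37*v^4 - 3.81*v^3 - 0.69*v^2 + 4.85*v + 2.06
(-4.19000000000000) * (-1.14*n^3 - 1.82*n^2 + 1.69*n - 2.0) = 4.7766*n^3 + 7.6258*n^2 - 7.0811*n + 8.38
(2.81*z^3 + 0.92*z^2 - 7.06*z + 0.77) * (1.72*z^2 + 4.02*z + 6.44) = 4.8332*z^5 + 12.8786*z^4 + 9.6516*z^3 - 21.132*z^2 - 42.371*z + 4.9588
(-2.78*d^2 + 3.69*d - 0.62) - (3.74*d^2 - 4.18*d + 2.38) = -6.52*d^2 + 7.87*d - 3.0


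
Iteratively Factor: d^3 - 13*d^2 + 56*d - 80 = (d - 4)*(d^2 - 9*d + 20) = (d - 5)*(d - 4)*(d - 4)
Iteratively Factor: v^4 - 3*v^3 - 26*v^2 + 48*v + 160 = (v - 5)*(v^3 + 2*v^2 - 16*v - 32) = (v - 5)*(v + 4)*(v^2 - 2*v - 8) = (v - 5)*(v + 2)*(v + 4)*(v - 4)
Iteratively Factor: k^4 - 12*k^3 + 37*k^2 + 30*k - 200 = (k - 5)*(k^3 - 7*k^2 + 2*k + 40) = (k - 5)^2*(k^2 - 2*k - 8) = (k - 5)^2*(k + 2)*(k - 4)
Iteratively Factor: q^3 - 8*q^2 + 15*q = (q - 5)*(q^2 - 3*q) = (q - 5)*(q - 3)*(q)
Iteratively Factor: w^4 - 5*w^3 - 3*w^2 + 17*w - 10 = (w + 2)*(w^3 - 7*w^2 + 11*w - 5) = (w - 5)*(w + 2)*(w^2 - 2*w + 1) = (w - 5)*(w - 1)*(w + 2)*(w - 1)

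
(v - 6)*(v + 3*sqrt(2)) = v^2 - 6*v + 3*sqrt(2)*v - 18*sqrt(2)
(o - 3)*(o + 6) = o^2 + 3*o - 18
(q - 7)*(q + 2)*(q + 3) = q^3 - 2*q^2 - 29*q - 42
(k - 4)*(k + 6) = k^2 + 2*k - 24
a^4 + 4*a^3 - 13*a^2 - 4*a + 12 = (a - 2)*(a - 1)*(a + 1)*(a + 6)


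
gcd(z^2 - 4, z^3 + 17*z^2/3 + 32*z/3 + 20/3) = z + 2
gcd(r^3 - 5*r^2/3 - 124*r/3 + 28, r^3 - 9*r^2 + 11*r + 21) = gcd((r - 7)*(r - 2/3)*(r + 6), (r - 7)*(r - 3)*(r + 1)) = r - 7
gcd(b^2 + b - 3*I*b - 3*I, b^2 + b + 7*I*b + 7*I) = b + 1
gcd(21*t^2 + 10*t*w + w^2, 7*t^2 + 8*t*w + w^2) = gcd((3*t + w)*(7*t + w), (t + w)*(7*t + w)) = 7*t + w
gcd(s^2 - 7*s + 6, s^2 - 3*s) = 1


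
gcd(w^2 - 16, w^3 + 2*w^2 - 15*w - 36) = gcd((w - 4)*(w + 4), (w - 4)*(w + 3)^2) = w - 4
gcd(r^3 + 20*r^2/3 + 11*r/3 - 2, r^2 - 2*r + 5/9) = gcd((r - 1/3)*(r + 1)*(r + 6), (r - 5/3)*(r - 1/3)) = r - 1/3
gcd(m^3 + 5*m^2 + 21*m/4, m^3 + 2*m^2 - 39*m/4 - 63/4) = m^2 + 5*m + 21/4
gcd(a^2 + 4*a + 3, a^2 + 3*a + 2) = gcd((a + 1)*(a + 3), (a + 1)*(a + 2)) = a + 1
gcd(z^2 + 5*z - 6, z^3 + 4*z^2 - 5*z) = z - 1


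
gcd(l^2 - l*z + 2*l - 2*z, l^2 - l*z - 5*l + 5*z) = -l + z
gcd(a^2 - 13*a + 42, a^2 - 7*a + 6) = a - 6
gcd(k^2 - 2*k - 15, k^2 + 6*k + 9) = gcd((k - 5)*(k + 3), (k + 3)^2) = k + 3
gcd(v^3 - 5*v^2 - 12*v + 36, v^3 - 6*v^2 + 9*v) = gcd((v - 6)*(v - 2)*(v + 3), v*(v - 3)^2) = 1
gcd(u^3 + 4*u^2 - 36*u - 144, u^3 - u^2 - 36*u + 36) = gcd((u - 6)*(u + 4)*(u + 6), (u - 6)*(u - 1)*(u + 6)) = u^2 - 36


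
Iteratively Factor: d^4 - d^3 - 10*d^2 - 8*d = (d)*(d^3 - d^2 - 10*d - 8) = d*(d + 1)*(d^2 - 2*d - 8) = d*(d - 4)*(d + 1)*(d + 2)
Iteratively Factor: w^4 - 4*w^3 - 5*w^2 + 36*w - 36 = (w - 3)*(w^3 - w^2 - 8*w + 12) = (w - 3)*(w - 2)*(w^2 + w - 6) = (w - 3)*(w - 2)*(w + 3)*(w - 2)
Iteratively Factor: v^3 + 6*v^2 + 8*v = (v + 2)*(v^2 + 4*v) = v*(v + 2)*(v + 4)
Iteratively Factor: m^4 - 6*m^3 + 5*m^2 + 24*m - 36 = (m - 3)*(m^3 - 3*m^2 - 4*m + 12) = (m - 3)^2*(m^2 - 4) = (m - 3)^2*(m - 2)*(m + 2)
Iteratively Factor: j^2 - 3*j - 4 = (j - 4)*(j + 1)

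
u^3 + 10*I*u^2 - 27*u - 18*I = (u + I)*(u + 3*I)*(u + 6*I)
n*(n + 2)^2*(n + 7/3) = n^4 + 19*n^3/3 + 40*n^2/3 + 28*n/3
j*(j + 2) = j^2 + 2*j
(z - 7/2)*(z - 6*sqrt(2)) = z^2 - 6*sqrt(2)*z - 7*z/2 + 21*sqrt(2)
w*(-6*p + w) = -6*p*w + w^2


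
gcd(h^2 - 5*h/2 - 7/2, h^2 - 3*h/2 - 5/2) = h + 1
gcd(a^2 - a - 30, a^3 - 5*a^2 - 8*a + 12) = a - 6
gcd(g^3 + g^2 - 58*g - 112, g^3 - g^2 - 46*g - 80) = g^2 - 6*g - 16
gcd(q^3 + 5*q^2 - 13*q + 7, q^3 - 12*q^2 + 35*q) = 1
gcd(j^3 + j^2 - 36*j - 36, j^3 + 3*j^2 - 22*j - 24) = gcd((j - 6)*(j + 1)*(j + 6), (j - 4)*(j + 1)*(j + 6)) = j^2 + 7*j + 6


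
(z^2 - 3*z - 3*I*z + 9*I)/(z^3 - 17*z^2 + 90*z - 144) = (z - 3*I)/(z^2 - 14*z + 48)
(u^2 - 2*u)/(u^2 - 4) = u/(u + 2)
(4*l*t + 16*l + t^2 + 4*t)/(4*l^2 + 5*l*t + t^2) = (t + 4)/(l + t)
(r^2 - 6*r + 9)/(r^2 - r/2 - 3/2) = 2*(-r^2 + 6*r - 9)/(-2*r^2 + r + 3)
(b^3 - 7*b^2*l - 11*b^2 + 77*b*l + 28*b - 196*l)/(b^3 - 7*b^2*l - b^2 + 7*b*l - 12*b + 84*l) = (b - 7)/(b + 3)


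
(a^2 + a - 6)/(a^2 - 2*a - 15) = (a - 2)/(a - 5)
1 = 1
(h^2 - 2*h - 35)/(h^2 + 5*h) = (h - 7)/h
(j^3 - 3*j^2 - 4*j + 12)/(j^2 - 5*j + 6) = j + 2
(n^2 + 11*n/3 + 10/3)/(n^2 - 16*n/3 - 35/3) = (n + 2)/(n - 7)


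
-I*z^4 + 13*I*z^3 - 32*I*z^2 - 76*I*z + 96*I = (z - 8)*(z - 6)*(z + 2)*(-I*z + I)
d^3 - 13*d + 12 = (d - 3)*(d - 1)*(d + 4)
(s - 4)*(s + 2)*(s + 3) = s^3 + s^2 - 14*s - 24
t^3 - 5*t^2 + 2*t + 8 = (t - 4)*(t - 2)*(t + 1)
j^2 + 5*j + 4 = (j + 1)*(j + 4)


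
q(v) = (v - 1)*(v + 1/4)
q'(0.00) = -0.75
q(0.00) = -0.25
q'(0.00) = -0.75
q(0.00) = -0.25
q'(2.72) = 4.69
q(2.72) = 5.11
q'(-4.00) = -8.75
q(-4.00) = 18.75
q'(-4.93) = -10.61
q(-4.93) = 27.75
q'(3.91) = 7.07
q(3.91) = 12.11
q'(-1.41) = -3.57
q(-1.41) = 2.80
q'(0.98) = 1.21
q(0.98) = -0.02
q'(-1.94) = -4.63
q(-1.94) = 4.97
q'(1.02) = 1.29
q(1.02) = 0.03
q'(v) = 2*v - 3/4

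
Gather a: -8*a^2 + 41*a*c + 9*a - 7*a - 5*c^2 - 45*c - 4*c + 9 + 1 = -8*a^2 + a*(41*c + 2) - 5*c^2 - 49*c + 10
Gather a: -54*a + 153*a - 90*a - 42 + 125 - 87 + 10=9*a + 6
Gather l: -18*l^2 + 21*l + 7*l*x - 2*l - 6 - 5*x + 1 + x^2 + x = -18*l^2 + l*(7*x + 19) + x^2 - 4*x - 5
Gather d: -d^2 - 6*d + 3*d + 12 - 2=-d^2 - 3*d + 10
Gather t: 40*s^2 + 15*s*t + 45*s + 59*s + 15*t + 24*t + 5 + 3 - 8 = 40*s^2 + 104*s + t*(15*s + 39)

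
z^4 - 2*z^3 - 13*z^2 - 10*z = z*(z - 5)*(z + 1)*(z + 2)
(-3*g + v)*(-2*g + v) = 6*g^2 - 5*g*v + v^2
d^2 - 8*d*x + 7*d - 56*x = (d + 7)*(d - 8*x)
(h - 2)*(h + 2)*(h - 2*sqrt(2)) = h^3 - 2*sqrt(2)*h^2 - 4*h + 8*sqrt(2)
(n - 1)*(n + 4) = n^2 + 3*n - 4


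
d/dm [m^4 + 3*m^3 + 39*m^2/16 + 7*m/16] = 4*m^3 + 9*m^2 + 39*m/8 + 7/16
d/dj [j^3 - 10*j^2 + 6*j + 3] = 3*j^2 - 20*j + 6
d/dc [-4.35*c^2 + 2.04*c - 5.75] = 2.04 - 8.7*c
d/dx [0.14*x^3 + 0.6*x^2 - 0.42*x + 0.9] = 0.42*x^2 + 1.2*x - 0.42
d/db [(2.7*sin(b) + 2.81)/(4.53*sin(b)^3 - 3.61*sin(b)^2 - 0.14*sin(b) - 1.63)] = (-24.462*sin(b)^3 - 28.4409*sin(b)^2 + 20.2882*sin(b) - 4.0076)*cos(b)/(20.5209*sin(b)^6 - 32.7066*sin(b)^5 + 11.7637*sin(b)^4 - 13.757*sin(b)^3 + 11.7882*sin(b)^2 + 0.4564*sin(b) + 2.6569)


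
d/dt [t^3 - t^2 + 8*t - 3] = 3*t^2 - 2*t + 8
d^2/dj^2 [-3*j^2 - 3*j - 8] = -6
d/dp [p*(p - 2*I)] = 2*p - 2*I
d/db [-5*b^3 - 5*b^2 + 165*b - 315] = -15*b^2 - 10*b + 165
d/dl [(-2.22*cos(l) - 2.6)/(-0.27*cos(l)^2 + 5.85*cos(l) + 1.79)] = (0.5994*cos(l)^2 + 1.404*cos(l) - 11.2362)*sin(l)/(0.0729*cos(l)^4 - 3.159*cos(l)^3 + 33.2559*cos(l)^2 + 20.943*cos(l) + 3.2041)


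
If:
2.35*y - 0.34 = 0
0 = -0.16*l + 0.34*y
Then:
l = 0.31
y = 0.14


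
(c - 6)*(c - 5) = c^2 - 11*c + 30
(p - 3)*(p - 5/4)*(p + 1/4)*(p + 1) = p^4 - 3*p^3 - 21*p^2/16 + 29*p/8 + 15/16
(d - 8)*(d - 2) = d^2 - 10*d + 16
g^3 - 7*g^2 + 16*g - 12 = (g - 3)*(g - 2)^2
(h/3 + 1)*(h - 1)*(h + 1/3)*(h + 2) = h^4/3 + 13*h^3/9 + 7*h^2/9 - 17*h/9 - 2/3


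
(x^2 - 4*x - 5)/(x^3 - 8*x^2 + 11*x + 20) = 1/(x - 4)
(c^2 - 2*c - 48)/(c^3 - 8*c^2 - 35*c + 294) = (c - 8)/(c^2 - 14*c + 49)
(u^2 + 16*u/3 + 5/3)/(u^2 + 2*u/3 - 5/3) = (3*u^2 + 16*u + 5)/(3*u^2 + 2*u - 5)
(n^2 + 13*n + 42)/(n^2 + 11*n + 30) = (n + 7)/(n + 5)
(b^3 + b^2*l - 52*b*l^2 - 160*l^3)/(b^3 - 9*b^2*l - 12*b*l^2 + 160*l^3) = (b + 5*l)/(b - 5*l)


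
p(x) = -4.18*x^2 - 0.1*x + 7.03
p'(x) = -8.36*x - 0.1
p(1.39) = -1.19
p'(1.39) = -11.72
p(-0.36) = 6.52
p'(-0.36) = 2.91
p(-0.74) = 4.82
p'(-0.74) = 6.09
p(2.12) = -11.97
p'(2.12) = -17.82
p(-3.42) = -41.52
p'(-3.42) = 28.49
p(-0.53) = 5.91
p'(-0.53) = 4.33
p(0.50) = 5.94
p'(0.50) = -4.28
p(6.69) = -180.72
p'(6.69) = -56.03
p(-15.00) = -931.97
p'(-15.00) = 125.30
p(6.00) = -144.05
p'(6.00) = -50.26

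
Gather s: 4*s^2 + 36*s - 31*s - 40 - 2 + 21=4*s^2 + 5*s - 21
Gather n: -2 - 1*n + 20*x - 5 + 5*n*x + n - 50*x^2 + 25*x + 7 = 5*n*x - 50*x^2 + 45*x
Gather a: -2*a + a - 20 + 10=-a - 10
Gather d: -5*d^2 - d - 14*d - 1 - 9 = -5*d^2 - 15*d - 10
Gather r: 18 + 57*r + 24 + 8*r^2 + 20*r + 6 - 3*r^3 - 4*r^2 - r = -3*r^3 + 4*r^2 + 76*r + 48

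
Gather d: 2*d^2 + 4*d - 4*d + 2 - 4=2*d^2 - 2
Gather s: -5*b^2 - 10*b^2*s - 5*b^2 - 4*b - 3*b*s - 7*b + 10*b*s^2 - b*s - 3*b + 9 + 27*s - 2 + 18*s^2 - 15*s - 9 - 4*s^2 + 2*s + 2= -10*b^2 - 14*b + s^2*(10*b + 14) + s*(-10*b^2 - 4*b + 14)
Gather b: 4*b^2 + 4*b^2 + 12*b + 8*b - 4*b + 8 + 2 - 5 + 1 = 8*b^2 + 16*b + 6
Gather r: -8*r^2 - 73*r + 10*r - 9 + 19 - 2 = -8*r^2 - 63*r + 8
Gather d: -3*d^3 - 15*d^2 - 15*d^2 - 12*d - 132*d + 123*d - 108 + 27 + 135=-3*d^3 - 30*d^2 - 21*d + 54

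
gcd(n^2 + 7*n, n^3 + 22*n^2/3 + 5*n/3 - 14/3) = n + 7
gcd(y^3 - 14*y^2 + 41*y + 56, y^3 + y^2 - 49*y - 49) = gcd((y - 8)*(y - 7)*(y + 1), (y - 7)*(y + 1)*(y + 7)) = y^2 - 6*y - 7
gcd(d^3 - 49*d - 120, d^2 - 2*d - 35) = d + 5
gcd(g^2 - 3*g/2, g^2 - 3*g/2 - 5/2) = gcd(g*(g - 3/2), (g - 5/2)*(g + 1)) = 1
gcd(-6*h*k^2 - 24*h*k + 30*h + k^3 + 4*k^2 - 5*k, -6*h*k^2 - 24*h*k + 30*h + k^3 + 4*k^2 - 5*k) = 6*h*k^2 + 24*h*k - 30*h - k^3 - 4*k^2 + 5*k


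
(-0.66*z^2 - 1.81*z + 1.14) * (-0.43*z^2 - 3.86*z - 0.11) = 0.2838*z^4 + 3.3259*z^3 + 6.569*z^2 - 4.2013*z - 0.1254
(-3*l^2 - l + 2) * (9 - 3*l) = 9*l^3 - 24*l^2 - 15*l + 18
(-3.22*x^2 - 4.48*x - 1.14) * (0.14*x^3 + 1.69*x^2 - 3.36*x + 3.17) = -0.4508*x^5 - 6.069*x^4 + 3.0884*x^3 + 2.9188*x^2 - 10.3712*x - 3.6138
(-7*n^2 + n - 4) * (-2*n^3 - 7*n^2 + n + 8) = 14*n^5 + 47*n^4 - 6*n^3 - 27*n^2 + 4*n - 32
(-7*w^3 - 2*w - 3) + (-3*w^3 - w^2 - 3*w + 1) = -10*w^3 - w^2 - 5*w - 2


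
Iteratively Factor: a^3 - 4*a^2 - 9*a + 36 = (a + 3)*(a^2 - 7*a + 12) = (a - 4)*(a + 3)*(a - 3)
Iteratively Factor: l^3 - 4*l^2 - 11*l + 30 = (l + 3)*(l^2 - 7*l + 10) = (l - 2)*(l + 3)*(l - 5)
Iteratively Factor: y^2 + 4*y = (y + 4)*(y)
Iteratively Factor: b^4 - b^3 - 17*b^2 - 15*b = (b)*(b^3 - b^2 - 17*b - 15) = b*(b - 5)*(b^2 + 4*b + 3) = b*(b - 5)*(b + 3)*(b + 1)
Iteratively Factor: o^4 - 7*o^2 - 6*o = (o)*(o^3 - 7*o - 6) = o*(o - 3)*(o^2 + 3*o + 2) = o*(o - 3)*(o + 2)*(o + 1)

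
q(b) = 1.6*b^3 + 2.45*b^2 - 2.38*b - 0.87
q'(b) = 4.8*b^2 + 4.9*b - 2.38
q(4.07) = 137.90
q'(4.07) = 97.07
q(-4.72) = -103.30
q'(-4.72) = 81.43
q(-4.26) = -69.96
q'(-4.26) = 63.85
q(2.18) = 22.16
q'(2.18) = 31.11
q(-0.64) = 1.24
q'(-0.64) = -3.55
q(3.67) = 102.48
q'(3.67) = 80.25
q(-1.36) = 2.87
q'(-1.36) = -0.17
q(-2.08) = 0.28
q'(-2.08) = 8.19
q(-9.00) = -947.40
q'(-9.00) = 342.32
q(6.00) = 418.65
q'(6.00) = 199.82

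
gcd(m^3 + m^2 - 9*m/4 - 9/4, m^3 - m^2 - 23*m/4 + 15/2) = m - 3/2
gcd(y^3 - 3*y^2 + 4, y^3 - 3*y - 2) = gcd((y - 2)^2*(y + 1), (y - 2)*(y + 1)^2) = y^2 - y - 2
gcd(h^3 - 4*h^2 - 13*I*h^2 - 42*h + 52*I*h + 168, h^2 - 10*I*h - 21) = h - 7*I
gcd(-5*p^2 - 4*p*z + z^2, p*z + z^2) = p + z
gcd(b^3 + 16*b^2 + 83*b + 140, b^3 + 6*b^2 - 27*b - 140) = b^2 + 11*b + 28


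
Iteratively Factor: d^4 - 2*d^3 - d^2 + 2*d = (d - 1)*(d^3 - d^2 - 2*d) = (d - 2)*(d - 1)*(d^2 + d) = d*(d - 2)*(d - 1)*(d + 1)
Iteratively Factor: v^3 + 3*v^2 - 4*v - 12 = (v + 2)*(v^2 + v - 6) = (v + 2)*(v + 3)*(v - 2)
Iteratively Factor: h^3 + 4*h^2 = (h)*(h^2 + 4*h) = h*(h + 4)*(h)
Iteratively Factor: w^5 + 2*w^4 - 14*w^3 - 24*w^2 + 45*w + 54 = (w - 3)*(w^4 + 5*w^3 + w^2 - 21*w - 18) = (w - 3)*(w + 1)*(w^3 + 4*w^2 - 3*w - 18) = (w - 3)*(w + 1)*(w + 3)*(w^2 + w - 6) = (w - 3)*(w - 2)*(w + 1)*(w + 3)*(w + 3)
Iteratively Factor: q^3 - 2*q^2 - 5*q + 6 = (q - 1)*(q^2 - q - 6) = (q - 1)*(q + 2)*(q - 3)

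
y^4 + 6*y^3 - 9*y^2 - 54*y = y*(y - 3)*(y + 3)*(y + 6)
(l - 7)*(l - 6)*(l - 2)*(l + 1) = l^4 - 14*l^3 + 53*l^2 - 16*l - 84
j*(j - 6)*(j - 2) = j^3 - 8*j^2 + 12*j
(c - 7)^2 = c^2 - 14*c + 49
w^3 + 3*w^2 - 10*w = w*(w - 2)*(w + 5)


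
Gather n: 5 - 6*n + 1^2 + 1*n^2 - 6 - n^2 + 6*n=0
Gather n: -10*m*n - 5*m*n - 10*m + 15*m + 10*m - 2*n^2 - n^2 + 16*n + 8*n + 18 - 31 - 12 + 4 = 15*m - 3*n^2 + n*(24 - 15*m) - 21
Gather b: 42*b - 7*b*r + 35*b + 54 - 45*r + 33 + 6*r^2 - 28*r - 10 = b*(77 - 7*r) + 6*r^2 - 73*r + 77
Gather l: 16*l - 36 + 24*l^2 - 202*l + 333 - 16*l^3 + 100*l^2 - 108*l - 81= -16*l^3 + 124*l^2 - 294*l + 216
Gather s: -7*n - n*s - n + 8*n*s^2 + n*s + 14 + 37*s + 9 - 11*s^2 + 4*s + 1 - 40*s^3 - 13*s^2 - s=-8*n - 40*s^3 + s^2*(8*n - 24) + 40*s + 24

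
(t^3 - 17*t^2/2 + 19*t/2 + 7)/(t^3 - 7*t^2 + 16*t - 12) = (2*t^2 - 13*t - 7)/(2*(t^2 - 5*t + 6))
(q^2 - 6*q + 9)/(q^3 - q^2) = (q^2 - 6*q + 9)/(q^2*(q - 1))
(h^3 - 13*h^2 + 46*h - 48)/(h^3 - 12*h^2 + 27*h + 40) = (h^2 - 5*h + 6)/(h^2 - 4*h - 5)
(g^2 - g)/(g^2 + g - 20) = g*(g - 1)/(g^2 + g - 20)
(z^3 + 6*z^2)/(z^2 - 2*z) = z*(z + 6)/(z - 2)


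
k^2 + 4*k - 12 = (k - 2)*(k + 6)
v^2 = v^2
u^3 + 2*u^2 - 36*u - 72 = (u - 6)*(u + 2)*(u + 6)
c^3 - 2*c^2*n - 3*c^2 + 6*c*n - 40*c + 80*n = (c - 8)*(c + 5)*(c - 2*n)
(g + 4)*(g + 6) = g^2 + 10*g + 24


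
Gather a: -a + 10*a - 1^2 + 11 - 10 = 9*a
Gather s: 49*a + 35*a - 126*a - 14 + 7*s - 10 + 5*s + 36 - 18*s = -42*a - 6*s + 12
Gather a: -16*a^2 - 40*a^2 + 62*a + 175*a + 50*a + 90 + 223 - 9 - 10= -56*a^2 + 287*a + 294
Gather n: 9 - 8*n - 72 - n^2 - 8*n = -n^2 - 16*n - 63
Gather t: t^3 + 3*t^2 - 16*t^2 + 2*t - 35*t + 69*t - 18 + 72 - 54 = t^3 - 13*t^2 + 36*t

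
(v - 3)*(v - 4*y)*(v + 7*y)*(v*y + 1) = v^4*y + 3*v^3*y^2 - 3*v^3*y + v^3 - 28*v^2*y^3 - 9*v^2*y^2 + 3*v^2*y - 3*v^2 + 84*v*y^3 - 28*v*y^2 - 9*v*y + 84*y^2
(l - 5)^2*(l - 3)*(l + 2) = l^4 - 11*l^3 + 29*l^2 + 35*l - 150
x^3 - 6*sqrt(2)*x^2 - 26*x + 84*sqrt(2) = (x - 7*sqrt(2))*(x - 2*sqrt(2))*(x + 3*sqrt(2))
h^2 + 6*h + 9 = (h + 3)^2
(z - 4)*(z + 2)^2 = z^3 - 12*z - 16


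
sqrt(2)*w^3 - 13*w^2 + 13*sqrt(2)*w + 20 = (w - 5*sqrt(2))*(w - 2*sqrt(2))*(sqrt(2)*w + 1)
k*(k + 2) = k^2 + 2*k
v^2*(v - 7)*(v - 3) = v^4 - 10*v^3 + 21*v^2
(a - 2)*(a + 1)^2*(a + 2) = a^4 + 2*a^3 - 3*a^2 - 8*a - 4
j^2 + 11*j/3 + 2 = (j + 2/3)*(j + 3)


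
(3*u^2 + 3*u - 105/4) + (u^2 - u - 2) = 4*u^2 + 2*u - 113/4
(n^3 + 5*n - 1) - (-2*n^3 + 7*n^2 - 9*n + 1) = 3*n^3 - 7*n^2 + 14*n - 2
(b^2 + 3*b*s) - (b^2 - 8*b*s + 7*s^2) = 11*b*s - 7*s^2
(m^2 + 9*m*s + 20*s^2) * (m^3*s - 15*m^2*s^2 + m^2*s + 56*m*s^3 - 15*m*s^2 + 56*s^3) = m^5*s - 6*m^4*s^2 + m^4*s - 59*m^3*s^3 - 6*m^3*s^2 + 204*m^2*s^4 - 59*m^2*s^3 + 1120*m*s^5 + 204*m*s^4 + 1120*s^5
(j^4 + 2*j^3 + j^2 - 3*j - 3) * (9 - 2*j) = -2*j^5 + 5*j^4 + 16*j^3 + 15*j^2 - 21*j - 27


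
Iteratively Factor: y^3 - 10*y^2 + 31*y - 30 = (y - 2)*(y^2 - 8*y + 15) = (y - 5)*(y - 2)*(y - 3)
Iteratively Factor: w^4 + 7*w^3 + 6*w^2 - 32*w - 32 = (w + 4)*(w^3 + 3*w^2 - 6*w - 8) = (w - 2)*(w + 4)*(w^2 + 5*w + 4) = (w - 2)*(w + 1)*(w + 4)*(w + 4)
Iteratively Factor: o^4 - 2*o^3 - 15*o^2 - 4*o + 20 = (o - 5)*(o^3 + 3*o^2 - 4) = (o - 5)*(o + 2)*(o^2 + o - 2) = (o - 5)*(o - 1)*(o + 2)*(o + 2)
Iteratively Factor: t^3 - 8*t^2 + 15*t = (t)*(t^2 - 8*t + 15) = t*(t - 5)*(t - 3)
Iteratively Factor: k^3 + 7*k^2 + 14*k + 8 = (k + 2)*(k^2 + 5*k + 4) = (k + 1)*(k + 2)*(k + 4)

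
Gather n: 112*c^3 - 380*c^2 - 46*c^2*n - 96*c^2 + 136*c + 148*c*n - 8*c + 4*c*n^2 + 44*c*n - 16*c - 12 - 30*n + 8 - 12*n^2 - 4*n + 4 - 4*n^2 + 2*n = 112*c^3 - 476*c^2 + 112*c + n^2*(4*c - 16) + n*(-46*c^2 + 192*c - 32)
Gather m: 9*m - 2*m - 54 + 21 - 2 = 7*m - 35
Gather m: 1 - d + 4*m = -d + 4*m + 1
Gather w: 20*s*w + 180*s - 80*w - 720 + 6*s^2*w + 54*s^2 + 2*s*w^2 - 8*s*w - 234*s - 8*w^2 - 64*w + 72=54*s^2 - 54*s + w^2*(2*s - 8) + w*(6*s^2 + 12*s - 144) - 648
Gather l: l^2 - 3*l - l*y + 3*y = l^2 + l*(-y - 3) + 3*y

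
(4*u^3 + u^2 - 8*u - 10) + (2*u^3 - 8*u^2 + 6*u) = 6*u^3 - 7*u^2 - 2*u - 10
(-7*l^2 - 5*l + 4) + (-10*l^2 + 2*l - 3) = -17*l^2 - 3*l + 1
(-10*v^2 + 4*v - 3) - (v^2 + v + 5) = -11*v^2 + 3*v - 8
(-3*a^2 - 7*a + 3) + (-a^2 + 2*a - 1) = -4*a^2 - 5*a + 2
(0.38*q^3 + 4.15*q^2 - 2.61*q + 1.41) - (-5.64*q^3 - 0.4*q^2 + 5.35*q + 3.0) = 6.02*q^3 + 4.55*q^2 - 7.96*q - 1.59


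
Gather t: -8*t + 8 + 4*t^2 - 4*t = 4*t^2 - 12*t + 8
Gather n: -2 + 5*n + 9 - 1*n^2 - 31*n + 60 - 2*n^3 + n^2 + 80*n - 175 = -2*n^3 + 54*n - 108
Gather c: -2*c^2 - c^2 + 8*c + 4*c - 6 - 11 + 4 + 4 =-3*c^2 + 12*c - 9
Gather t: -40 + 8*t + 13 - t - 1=7*t - 28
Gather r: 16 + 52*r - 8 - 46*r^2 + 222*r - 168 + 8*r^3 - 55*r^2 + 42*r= 8*r^3 - 101*r^2 + 316*r - 160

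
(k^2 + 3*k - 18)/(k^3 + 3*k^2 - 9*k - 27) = (k + 6)/(k^2 + 6*k + 9)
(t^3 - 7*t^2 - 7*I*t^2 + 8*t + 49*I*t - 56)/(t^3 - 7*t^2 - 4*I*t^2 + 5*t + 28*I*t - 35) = (t - 8*I)/(t - 5*I)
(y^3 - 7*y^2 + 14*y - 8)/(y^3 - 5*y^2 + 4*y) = (y - 2)/y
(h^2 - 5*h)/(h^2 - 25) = h/(h + 5)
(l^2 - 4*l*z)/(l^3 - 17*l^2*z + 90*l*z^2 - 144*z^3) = l*(l - 4*z)/(l^3 - 17*l^2*z + 90*l*z^2 - 144*z^3)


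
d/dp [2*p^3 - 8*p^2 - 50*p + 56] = 6*p^2 - 16*p - 50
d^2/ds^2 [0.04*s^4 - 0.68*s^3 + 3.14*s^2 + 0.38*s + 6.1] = 0.48*s^2 - 4.08*s + 6.28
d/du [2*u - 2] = 2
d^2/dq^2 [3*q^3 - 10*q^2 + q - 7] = 18*q - 20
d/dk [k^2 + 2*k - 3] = 2*k + 2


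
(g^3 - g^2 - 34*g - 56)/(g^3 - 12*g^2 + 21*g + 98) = (g + 4)/(g - 7)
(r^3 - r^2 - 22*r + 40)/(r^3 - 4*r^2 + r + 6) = (r^2 + r - 20)/(r^2 - 2*r - 3)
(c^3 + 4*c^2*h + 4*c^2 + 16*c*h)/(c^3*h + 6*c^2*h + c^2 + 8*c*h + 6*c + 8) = c*(c + 4*h)/(c^2*h + 2*c*h + c + 2)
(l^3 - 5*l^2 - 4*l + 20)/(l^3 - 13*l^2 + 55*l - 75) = (l^2 - 4)/(l^2 - 8*l + 15)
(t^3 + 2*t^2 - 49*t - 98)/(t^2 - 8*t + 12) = (t^3 + 2*t^2 - 49*t - 98)/(t^2 - 8*t + 12)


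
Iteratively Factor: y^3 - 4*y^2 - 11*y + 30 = (y - 2)*(y^2 - 2*y - 15) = (y - 5)*(y - 2)*(y + 3)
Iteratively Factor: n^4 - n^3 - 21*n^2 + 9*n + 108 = (n + 3)*(n^3 - 4*n^2 - 9*n + 36) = (n - 3)*(n + 3)*(n^2 - n - 12) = (n - 3)*(n + 3)^2*(n - 4)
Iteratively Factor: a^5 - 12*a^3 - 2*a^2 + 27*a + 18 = (a + 1)*(a^4 - a^3 - 11*a^2 + 9*a + 18) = (a - 3)*(a + 1)*(a^3 + 2*a^2 - 5*a - 6) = (a - 3)*(a + 1)*(a + 3)*(a^2 - a - 2) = (a - 3)*(a - 2)*(a + 1)*(a + 3)*(a + 1)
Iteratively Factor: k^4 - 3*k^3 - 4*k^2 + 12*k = (k - 2)*(k^3 - k^2 - 6*k) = (k - 2)*(k + 2)*(k^2 - 3*k) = k*(k - 2)*(k + 2)*(k - 3)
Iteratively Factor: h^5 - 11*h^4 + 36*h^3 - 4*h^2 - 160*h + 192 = (h + 2)*(h^4 - 13*h^3 + 62*h^2 - 128*h + 96) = (h - 2)*(h + 2)*(h^3 - 11*h^2 + 40*h - 48) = (h - 4)*(h - 2)*(h + 2)*(h^2 - 7*h + 12) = (h - 4)^2*(h - 2)*(h + 2)*(h - 3)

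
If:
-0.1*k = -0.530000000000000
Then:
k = 5.30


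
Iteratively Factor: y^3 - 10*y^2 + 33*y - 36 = (y - 3)*(y^2 - 7*y + 12) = (y - 4)*(y - 3)*(y - 3)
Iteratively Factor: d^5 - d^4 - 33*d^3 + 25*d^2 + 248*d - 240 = (d - 1)*(d^4 - 33*d^2 - 8*d + 240) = (d - 3)*(d - 1)*(d^3 + 3*d^2 - 24*d - 80) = (d - 3)*(d - 1)*(d + 4)*(d^2 - d - 20) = (d - 5)*(d - 3)*(d - 1)*(d + 4)*(d + 4)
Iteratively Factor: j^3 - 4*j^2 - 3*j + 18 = (j - 3)*(j^2 - j - 6) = (j - 3)*(j + 2)*(j - 3)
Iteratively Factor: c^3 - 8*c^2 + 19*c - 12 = (c - 1)*(c^2 - 7*c + 12) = (c - 4)*(c - 1)*(c - 3)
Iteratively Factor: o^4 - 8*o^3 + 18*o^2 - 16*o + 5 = (o - 1)*(o^3 - 7*o^2 + 11*o - 5) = (o - 1)^2*(o^2 - 6*o + 5) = (o - 1)^3*(o - 5)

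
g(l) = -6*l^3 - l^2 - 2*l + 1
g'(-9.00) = -1442.00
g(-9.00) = 4312.00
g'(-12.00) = -2570.00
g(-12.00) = 10249.00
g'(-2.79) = -136.53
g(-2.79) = 129.10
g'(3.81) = -270.91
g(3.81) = -352.97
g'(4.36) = -352.89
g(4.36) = -524.02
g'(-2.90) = -147.58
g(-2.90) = 144.72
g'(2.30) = -101.82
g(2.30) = -81.89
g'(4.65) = -400.50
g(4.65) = -633.19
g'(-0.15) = -2.10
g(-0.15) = 1.30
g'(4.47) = -370.60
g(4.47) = -563.81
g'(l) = -18*l^2 - 2*l - 2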